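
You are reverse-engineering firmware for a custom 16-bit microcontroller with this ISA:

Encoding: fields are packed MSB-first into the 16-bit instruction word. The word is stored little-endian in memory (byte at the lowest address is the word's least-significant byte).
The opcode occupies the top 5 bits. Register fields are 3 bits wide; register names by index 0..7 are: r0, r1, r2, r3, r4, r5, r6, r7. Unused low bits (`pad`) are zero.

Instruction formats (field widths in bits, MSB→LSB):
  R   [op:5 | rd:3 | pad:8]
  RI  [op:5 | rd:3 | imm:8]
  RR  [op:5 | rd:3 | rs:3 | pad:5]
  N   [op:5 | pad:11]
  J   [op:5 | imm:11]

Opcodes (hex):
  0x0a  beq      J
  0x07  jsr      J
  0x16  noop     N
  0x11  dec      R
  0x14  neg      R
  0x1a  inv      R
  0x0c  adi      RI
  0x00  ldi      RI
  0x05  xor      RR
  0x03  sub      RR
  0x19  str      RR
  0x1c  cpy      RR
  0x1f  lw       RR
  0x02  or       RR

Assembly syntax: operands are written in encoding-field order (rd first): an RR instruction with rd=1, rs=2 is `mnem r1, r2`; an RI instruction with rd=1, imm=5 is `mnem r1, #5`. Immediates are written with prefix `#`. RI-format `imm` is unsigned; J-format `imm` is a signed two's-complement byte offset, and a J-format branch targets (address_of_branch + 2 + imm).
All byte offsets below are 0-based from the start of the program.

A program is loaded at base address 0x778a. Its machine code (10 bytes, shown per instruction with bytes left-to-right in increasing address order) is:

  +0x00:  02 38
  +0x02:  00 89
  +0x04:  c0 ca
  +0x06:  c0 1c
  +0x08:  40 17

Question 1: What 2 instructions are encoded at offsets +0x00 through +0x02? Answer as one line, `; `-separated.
+0x00: 02 38 ⇒ word 0x3802 (little)
  op=0x3802>>11=0x7 ⇒ jsr (J)
  [10:0] imm=2 = #2
+0x02: 00 89 ⇒ word 0x8900 (little)
  op=0x8900>>11=0x11 ⇒ dec (R)
  [10:8] rd=1 = r1

jsr #2; dec r1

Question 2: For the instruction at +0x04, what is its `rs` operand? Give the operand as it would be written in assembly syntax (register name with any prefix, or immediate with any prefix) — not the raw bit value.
r6

[04] c0 ca → 0xcac0
  top 5b → 0x19 → str [RR]
  rd: (w>>8)&0x7=0x2 → r2
  rs: (w>>5)&0x7=0x6 → r6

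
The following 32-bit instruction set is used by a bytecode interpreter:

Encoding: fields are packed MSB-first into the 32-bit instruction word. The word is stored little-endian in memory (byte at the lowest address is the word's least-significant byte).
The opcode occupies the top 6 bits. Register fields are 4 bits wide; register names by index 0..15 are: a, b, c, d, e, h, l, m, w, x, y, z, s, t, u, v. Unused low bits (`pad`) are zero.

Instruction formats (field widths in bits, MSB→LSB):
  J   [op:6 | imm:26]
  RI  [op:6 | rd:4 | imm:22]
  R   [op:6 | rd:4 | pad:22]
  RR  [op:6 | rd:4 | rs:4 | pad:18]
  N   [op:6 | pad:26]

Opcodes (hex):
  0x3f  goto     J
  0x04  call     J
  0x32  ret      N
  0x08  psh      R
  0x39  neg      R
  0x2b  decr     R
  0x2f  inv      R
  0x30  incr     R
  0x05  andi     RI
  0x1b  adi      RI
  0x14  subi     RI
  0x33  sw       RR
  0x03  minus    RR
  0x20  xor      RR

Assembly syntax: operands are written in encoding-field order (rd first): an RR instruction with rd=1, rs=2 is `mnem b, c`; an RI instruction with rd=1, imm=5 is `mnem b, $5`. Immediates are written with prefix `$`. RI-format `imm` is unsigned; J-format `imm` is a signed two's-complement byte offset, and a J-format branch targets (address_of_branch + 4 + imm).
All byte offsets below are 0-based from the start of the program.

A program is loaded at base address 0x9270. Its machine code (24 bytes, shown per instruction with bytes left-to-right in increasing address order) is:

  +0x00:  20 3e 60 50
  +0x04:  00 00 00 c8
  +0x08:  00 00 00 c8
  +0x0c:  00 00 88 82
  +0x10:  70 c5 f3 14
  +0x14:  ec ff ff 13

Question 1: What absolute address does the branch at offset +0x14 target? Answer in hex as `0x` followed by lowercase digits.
0x9274

+0x14: ec ff ff 13 ⇒ word 0x13ffffec (little)
  op=0x13ffffec>>26=0x4 ⇒ call (J)
  [25:0] imm=67108844 (s26→-20) = $-20
  target = base 0x9270 + off 0x14 + 4 + imm -20 = 0x9274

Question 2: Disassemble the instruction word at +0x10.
@+10  little-endian(70 c5 f3 14) = 0x14f3c570
  top 6b → 0x5 → andi [RI]
  rd@[25:22]=0x3 ⇒ d
  imm@[21:0]=0x33c570 ⇒ $3392880

andi d, $3392880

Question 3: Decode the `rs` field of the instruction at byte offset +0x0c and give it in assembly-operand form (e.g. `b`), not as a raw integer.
c

off 0x0c: read 00 00 88 82 as little → 0x82880000
  top 6b → 0x20 → xor [RR]
  rd: (w>>22)&0xf=0xa → y
  rs: (w>>18)&0xf=0x2 → c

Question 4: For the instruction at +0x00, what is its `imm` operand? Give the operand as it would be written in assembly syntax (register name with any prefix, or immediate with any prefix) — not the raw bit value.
@+00  little-endian(20 3e 60 50) = 0x50603e20
  top 6b → 0x14 → subi [RI]
  rd@[25:22]=0x1 ⇒ b
  imm@[21:0]=0x203e20 ⇒ $2113056

$2113056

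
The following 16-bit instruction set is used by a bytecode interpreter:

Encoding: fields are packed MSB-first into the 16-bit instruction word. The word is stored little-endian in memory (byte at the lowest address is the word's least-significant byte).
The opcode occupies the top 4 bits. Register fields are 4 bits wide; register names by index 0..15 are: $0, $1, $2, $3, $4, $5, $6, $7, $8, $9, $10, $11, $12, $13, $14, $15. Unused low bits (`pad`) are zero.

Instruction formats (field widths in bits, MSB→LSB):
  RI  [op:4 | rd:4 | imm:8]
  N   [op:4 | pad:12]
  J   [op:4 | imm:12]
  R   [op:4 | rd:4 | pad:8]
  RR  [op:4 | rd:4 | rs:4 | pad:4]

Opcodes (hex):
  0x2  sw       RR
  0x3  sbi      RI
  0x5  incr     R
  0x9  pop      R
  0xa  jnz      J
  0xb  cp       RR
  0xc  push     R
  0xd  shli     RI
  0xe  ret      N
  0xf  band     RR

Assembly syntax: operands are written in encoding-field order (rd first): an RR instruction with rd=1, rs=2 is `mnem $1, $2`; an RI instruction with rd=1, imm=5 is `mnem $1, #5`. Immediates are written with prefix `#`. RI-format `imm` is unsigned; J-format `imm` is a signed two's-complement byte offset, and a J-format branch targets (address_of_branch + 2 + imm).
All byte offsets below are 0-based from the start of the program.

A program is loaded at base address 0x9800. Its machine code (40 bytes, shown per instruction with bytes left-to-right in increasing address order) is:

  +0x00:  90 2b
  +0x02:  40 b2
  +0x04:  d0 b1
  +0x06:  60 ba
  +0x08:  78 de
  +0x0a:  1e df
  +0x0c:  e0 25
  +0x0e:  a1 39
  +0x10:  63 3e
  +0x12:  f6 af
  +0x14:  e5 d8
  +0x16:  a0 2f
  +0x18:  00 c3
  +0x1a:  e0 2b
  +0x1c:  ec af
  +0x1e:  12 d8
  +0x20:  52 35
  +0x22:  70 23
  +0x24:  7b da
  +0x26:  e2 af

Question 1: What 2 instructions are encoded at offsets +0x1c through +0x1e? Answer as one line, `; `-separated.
jnz #-20; shli $8, #18

+0x1c: ec af ⇒ word 0xafec (little)
  op=0xafec>>12=0xa ⇒ jnz (J)
  imm: (w>>0)&0xfff=0xfec (s12→-20) → #-20
+0x1e: 12 d8 ⇒ word 0xd812 (little)
  op=0xd812>>12=0xd ⇒ shli (RI)
  rd: (w>>8)&0xf=0x8 → $8
  imm: (w>>0)&0xff=0x12 → #18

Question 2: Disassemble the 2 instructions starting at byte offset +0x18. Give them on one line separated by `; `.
push $3; sw $11, $14

@+18  little-endian(00 c3) = 0xc300
  opcode bits[15:12]=0xc: push/R
  rd@[11:8]=0x3 ⇒ $3
@+1a  little-endian(e0 2b) = 0x2be0
  opcode bits[15:12]=0x2: sw/RR
  rd@[11:8]=0xb ⇒ $11
  rs@[7:4]=0xe ⇒ $14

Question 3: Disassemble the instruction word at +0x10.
sbi $14, #99

@+10  little-endian(63 3e) = 0x3e63
  top 4b → 0x3 → sbi [RI]
  [11:8] rd=14 = $14
  [7:0] imm=99 = #99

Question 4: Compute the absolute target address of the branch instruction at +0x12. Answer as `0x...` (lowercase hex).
0x980a

@+12  little-endian(f6 af) = 0xaff6
  opcode bits[15:12]=0xa: jnz/J
  imm: (w>>0)&0xfff=0xff6 (s12→-10) → #-10
  target = base 0x9800 + off 0x12 + 2 + imm -10 = 0x980a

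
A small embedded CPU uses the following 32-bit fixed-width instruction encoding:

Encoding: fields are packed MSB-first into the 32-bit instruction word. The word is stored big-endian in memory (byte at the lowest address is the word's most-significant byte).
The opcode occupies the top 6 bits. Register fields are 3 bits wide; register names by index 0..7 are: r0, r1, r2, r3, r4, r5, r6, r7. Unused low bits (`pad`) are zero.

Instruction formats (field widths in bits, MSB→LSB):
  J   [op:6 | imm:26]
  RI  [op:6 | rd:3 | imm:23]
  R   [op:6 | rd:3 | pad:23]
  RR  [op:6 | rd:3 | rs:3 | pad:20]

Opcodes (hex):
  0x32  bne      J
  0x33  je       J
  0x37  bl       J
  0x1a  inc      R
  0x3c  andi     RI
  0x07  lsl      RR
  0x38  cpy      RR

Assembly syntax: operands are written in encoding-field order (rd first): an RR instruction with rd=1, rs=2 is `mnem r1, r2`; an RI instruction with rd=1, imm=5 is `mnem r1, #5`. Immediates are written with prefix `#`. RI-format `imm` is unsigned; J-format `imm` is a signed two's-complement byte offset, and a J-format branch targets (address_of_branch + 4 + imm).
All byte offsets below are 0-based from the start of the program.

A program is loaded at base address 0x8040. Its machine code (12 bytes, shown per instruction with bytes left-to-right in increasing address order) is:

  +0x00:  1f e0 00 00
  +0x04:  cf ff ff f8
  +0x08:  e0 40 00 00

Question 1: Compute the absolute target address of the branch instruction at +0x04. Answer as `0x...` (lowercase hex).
[04] cf ff ff f8 → 0xcffffff8
  top 6b → 0x33 → je [J]
  [25:0] imm=67108856 (s26→-8) = #-8
  target = base 0x8040 + off 0x04 + 4 + imm -8 = 0x8040

0x8040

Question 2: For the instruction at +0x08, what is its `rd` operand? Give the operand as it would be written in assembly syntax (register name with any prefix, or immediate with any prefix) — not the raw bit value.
@+08  big-endian(e0 40 00 00) = 0xe0400000
  opcode bits[31:26]=0x38: cpy/RR
  [25:23] rd=0 = r0
  [22:20] rs=4 = r4

r0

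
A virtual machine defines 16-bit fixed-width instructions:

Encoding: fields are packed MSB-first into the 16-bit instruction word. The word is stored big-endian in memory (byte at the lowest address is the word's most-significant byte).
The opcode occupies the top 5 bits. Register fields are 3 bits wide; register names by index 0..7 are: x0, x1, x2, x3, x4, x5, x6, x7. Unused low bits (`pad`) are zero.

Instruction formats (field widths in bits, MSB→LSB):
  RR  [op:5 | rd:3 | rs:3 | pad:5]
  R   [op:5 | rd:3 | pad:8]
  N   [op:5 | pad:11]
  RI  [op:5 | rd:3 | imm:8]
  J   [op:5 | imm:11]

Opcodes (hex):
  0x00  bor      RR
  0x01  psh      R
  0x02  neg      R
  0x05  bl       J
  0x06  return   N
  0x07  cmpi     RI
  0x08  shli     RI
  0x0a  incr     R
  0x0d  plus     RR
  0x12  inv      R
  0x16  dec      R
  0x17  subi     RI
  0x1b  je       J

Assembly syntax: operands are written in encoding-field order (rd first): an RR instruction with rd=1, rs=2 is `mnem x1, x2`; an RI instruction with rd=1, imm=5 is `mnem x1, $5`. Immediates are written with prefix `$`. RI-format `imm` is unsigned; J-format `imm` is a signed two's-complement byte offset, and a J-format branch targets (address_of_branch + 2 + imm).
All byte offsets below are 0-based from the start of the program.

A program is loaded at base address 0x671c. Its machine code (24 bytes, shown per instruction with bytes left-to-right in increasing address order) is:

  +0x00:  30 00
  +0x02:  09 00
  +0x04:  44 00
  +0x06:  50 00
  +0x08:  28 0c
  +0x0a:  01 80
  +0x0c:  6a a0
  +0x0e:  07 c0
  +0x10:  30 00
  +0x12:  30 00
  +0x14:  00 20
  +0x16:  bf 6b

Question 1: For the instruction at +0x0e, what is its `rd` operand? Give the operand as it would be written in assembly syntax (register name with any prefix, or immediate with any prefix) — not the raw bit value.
[0e] 07 c0 → 0x07c0
  top 5b → 0x0 → bor [RR]
  rd: (w>>8)&0x7=0x7 → x7
  rs: (w>>5)&0x7=0x6 → x6

x7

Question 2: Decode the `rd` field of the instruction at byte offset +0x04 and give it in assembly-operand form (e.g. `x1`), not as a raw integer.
x4

off 0x04: read 44 00 as big → 0x4400
  top 5b → 0x8 → shli [RI]
  rd: (w>>8)&0x7=0x4 → x4
  imm: (w>>0)&0xff=0x0 → $0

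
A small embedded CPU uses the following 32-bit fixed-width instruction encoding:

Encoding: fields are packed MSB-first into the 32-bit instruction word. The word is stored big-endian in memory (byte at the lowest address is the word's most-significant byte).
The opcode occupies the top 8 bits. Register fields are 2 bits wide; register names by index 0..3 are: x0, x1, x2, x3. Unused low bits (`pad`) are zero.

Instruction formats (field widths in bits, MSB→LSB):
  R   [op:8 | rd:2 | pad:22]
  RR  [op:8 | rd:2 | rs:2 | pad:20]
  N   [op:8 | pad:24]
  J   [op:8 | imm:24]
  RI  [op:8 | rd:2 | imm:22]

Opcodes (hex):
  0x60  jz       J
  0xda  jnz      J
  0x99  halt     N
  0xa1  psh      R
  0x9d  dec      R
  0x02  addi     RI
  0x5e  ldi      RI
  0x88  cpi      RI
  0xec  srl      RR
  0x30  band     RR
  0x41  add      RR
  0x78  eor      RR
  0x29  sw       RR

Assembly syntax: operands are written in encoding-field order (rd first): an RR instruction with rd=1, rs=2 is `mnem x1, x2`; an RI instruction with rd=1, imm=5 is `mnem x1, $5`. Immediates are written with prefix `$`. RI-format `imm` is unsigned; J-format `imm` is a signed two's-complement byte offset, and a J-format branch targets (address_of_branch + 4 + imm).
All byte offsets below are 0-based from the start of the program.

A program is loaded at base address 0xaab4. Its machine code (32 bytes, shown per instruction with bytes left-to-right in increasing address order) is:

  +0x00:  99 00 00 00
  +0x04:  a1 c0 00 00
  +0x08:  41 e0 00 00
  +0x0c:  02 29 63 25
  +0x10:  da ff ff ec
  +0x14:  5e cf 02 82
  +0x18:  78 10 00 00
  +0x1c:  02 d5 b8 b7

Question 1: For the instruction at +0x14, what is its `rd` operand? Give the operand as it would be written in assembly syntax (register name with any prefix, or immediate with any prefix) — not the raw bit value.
@+14  big-endian(5e cf 02 82) = 0x5ecf0282
  opcode bits[31:24]=0x5e: ldi/RI
  rd: (w>>22)&0x3=0x3 → x3
  imm: (w>>0)&0x3fffff=0xf0282 → $983682

x3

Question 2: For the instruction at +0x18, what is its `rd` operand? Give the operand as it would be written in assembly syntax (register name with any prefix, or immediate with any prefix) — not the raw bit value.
x0

+0x18: 78 10 00 00 ⇒ word 0x78100000 (big)
  top 8b → 0x78 → eor [RR]
  rd: (w>>22)&0x3=0x0 → x0
  rs: (w>>20)&0x3=0x1 → x1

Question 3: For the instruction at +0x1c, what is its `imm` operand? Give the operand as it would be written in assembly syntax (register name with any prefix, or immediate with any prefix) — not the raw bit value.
@+1c  big-endian(02 d5 b8 b7) = 0x02d5b8b7
  top 8b → 0x2 → addi [RI]
  [23:22] rd=3 = x3
  [21:0] imm=1423543 = $1423543

$1423543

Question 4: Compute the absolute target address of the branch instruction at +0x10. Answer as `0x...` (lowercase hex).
[10] da ff ff ec → 0xdaffffec
  opcode bits[31:24]=0xda: jnz/J
  imm@[23:0]=0xffffec (s24→-20) ⇒ $-20
  target = base 0xaab4 + off 0x10 + 4 + imm -20 = 0xaab4

0xaab4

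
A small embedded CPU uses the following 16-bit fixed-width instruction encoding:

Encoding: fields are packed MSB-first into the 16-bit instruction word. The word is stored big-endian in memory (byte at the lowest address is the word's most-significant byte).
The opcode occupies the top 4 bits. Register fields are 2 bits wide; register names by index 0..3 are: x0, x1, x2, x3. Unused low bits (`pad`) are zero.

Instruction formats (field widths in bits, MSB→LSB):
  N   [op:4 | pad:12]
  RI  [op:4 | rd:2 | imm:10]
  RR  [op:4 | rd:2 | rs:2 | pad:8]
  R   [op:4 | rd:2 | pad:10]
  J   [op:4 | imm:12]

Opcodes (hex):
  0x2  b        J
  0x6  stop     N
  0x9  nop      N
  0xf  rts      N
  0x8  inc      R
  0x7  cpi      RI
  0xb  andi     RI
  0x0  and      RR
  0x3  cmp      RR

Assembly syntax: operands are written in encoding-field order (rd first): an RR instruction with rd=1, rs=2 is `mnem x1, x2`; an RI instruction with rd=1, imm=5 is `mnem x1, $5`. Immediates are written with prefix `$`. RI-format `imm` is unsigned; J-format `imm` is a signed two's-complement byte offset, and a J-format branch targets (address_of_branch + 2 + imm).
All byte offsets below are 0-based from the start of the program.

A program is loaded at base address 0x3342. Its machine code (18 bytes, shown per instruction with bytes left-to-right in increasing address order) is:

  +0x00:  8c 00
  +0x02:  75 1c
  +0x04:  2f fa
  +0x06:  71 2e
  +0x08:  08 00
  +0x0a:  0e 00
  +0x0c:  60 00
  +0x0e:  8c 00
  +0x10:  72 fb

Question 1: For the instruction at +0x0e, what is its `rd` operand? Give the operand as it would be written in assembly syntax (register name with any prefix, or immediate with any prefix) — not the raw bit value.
[0e] 8c 00 → 0x8c00
  opcode bits[15:12]=0x8: inc/R
  rd@[11:10]=0x3 ⇒ x3

x3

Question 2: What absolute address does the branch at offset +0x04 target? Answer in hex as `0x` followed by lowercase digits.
0x3342

+0x04: 2f fa ⇒ word 0x2ffa (big)
  opcode bits[15:12]=0x2: b/J
  imm@[11:0]=0xffa (s12→-6) ⇒ $-6
  target = base 0x3342 + off 0x04 + 2 + imm -6 = 0x3342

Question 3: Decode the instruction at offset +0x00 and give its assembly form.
inc x3

[00] 8c 00 → 0x8c00
  top 4b → 0x8 → inc [R]
  rd@[11:10]=0x3 ⇒ x3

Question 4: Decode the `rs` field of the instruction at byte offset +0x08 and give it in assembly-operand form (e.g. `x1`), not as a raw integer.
@+08  big-endian(08 00) = 0x0800
  top 4b → 0x0 → and [RR]
  rd: (w>>10)&0x3=0x2 → x2
  rs: (w>>8)&0x3=0x0 → x0

x0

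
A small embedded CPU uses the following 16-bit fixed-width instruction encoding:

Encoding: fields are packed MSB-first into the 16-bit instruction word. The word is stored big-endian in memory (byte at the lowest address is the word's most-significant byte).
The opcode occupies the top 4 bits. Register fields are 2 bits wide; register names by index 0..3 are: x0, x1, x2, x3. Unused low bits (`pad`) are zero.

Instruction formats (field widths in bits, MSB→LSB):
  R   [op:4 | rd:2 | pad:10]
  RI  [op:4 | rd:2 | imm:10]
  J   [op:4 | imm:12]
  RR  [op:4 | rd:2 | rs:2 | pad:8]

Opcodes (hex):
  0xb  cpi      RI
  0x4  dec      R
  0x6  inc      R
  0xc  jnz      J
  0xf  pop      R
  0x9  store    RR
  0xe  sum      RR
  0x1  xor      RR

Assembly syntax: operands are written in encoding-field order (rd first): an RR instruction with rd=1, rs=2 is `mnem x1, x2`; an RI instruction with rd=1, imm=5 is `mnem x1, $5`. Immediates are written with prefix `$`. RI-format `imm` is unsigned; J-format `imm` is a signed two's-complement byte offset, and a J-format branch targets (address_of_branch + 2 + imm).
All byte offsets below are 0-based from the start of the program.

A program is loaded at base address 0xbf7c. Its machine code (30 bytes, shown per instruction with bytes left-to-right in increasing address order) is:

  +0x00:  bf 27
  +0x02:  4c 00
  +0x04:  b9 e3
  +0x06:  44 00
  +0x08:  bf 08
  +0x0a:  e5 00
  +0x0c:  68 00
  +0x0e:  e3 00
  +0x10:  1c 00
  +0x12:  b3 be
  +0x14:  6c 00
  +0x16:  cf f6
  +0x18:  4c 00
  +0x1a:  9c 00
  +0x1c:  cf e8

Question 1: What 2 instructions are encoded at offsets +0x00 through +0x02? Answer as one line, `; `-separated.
cpi x3, $807; dec x3

off 0x00: read bf 27 as big → 0xbf27
  top 4b → 0xb → cpi [RI]
  rd: (w>>10)&0x3=0x3 → x3
  imm: (w>>0)&0x3ff=0x327 → $807
off 0x02: read 4c 00 as big → 0x4c00
  top 4b → 0x4 → dec [R]
  rd: (w>>10)&0x3=0x3 → x3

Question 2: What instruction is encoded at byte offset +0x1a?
[1a] 9c 00 → 0x9c00
  opcode bits[15:12]=0x9: store/RR
  [11:10] rd=3 = x3
  [9:8] rs=0 = x0

store x3, x0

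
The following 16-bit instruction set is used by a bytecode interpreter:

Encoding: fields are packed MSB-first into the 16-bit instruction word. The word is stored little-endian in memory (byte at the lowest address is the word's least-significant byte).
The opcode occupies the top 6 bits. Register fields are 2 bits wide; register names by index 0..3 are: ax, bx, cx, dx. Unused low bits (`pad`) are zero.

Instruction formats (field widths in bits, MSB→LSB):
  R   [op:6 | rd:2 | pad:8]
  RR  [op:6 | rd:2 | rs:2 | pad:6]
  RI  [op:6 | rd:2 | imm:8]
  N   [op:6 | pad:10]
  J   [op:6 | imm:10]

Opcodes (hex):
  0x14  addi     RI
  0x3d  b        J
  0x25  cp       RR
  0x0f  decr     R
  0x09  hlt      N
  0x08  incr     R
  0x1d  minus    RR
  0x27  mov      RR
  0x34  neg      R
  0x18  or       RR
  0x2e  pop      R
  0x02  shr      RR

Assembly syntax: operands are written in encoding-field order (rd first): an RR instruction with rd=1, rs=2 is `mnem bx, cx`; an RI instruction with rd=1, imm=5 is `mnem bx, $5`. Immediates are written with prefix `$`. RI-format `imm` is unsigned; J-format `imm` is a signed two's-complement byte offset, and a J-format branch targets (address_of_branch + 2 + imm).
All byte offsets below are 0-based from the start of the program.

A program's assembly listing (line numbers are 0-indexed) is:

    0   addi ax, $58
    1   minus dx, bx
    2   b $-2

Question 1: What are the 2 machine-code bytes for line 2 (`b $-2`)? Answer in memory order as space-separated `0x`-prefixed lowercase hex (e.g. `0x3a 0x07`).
2. b fields op=0x3d:6|imm=-2:10 → word f7feh → fe f7

0xfe 0xf7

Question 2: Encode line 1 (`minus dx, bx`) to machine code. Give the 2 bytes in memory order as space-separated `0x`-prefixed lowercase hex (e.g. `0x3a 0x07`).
0x40 0x77

L1: minus op=0x1d:6|rd=3:2|rs=1:2|pad=0:6 ⇒ 0x7740 ⇒ little 40 77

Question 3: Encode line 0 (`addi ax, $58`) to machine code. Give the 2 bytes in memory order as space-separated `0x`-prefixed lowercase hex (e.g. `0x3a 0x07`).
0x3a 0x50

L0: addi op=0x14:6|rd=0:2|imm=58:8 ⇒ 0x503a ⇒ little 3a 50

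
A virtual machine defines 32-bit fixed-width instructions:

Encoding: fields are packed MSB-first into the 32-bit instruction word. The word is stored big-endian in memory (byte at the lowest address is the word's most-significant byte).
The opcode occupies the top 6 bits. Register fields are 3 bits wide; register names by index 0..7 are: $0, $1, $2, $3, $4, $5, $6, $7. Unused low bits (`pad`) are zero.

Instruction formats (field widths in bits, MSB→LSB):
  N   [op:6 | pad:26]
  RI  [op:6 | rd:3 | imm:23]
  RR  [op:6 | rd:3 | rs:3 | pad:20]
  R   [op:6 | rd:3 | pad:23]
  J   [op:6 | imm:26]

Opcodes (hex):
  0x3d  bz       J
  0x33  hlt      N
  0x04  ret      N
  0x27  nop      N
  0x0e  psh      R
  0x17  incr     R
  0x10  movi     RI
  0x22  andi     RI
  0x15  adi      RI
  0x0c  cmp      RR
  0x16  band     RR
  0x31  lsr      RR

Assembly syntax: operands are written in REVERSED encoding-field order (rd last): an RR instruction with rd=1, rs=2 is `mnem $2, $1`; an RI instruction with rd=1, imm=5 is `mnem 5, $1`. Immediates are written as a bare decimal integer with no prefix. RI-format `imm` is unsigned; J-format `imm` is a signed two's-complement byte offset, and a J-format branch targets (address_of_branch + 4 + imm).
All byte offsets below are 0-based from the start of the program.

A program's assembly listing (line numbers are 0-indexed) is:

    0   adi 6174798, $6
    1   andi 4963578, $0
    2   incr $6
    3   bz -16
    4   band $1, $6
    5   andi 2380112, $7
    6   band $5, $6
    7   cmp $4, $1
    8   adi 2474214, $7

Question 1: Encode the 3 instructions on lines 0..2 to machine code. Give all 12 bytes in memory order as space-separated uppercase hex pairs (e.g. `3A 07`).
0. adi fields op=0x15:6|rd=6:3|imm=6174798:23 → word 575e384eh → 57 5e 38 4e
1. andi fields op=0x22:6|rd=0:3|imm=4963578:23 → word 884bbcfah → 88 4b bc fa
2. incr fields op=0x17:6|rd=6:3|pad=0:23 → word 5f000000h → 5f 00 00 00

57 5E 38 4E 88 4B BC FA 5F 00 00 00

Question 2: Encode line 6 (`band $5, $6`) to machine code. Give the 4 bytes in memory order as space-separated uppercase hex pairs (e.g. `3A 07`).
L6: band op=0x16:6|rd=6:3|rs=5:3|pad=0:20 ⇒ 0x5b500000 ⇒ big 5b 50 00 00

5B 50 00 00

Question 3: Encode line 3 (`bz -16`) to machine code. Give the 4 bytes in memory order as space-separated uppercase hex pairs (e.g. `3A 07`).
line 3 (bz): pack op=0x3d:6|imm=-16:26 = 0xf7fffff0; big→ f7 ff ff f0

F7 FF FF F0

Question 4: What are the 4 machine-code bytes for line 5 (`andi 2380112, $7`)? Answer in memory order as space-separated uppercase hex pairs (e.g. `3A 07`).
8B A4 51 50

L5: andi op=0x22:6|rd=7:3|imm=2380112:23 ⇒ 0x8ba45150 ⇒ big 8b a4 51 50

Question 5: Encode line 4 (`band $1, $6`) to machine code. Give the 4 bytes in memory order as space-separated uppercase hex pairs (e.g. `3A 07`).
5B 10 00 00

L4: band op=0x16:6|rd=6:3|rs=1:3|pad=0:20 ⇒ 0x5b100000 ⇒ big 5b 10 00 00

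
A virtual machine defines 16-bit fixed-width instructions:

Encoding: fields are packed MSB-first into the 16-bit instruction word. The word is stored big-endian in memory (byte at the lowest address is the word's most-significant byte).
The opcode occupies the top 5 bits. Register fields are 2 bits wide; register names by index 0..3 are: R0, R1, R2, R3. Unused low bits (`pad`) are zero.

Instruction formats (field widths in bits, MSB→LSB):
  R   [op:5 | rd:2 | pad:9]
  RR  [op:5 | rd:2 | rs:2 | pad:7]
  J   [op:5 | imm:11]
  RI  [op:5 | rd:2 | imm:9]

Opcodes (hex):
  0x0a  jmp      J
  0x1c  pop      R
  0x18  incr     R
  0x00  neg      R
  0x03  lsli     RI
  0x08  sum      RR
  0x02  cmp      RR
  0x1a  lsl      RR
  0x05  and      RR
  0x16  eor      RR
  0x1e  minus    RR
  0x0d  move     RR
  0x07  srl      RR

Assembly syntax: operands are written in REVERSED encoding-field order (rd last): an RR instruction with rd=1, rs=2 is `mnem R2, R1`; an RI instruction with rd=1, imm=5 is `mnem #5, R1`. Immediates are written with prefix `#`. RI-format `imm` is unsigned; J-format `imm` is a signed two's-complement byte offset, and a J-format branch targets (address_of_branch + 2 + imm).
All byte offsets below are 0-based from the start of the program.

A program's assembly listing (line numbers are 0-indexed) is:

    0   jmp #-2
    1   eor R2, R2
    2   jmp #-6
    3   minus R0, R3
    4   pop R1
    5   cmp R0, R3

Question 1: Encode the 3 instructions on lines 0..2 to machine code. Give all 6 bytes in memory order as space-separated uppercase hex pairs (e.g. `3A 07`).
57 FE B5 00 57 FA

L0: jmp op=0xa:5|imm=-2:11 ⇒ 0x57fe ⇒ big 57 fe
L1: eor op=0x16:5|rd=2:2|rs=2:2|pad=0:7 ⇒ 0xb500 ⇒ big b5 00
L2: jmp op=0xa:5|imm=-6:11 ⇒ 0x57fa ⇒ big 57 fa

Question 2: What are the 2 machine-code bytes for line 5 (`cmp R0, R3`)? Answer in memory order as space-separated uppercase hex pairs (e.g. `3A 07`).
5. cmp fields op=0x2:5|rd=3:2|rs=0:2|pad=0:7 → word 1600h → 16 00

16 00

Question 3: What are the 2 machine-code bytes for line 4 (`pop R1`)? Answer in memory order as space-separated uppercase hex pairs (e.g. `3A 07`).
L4: pop op=0x1c:5|rd=1:2|pad=0:9 ⇒ 0xe200 ⇒ big e2 00

E2 00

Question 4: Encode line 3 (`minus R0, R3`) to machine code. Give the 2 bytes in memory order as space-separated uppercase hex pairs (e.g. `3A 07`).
F6 00

line 3 (minus): pack op=0x1e:5|rd=3:2|rs=0:2|pad=0:7 = 0xf600; big→ f6 00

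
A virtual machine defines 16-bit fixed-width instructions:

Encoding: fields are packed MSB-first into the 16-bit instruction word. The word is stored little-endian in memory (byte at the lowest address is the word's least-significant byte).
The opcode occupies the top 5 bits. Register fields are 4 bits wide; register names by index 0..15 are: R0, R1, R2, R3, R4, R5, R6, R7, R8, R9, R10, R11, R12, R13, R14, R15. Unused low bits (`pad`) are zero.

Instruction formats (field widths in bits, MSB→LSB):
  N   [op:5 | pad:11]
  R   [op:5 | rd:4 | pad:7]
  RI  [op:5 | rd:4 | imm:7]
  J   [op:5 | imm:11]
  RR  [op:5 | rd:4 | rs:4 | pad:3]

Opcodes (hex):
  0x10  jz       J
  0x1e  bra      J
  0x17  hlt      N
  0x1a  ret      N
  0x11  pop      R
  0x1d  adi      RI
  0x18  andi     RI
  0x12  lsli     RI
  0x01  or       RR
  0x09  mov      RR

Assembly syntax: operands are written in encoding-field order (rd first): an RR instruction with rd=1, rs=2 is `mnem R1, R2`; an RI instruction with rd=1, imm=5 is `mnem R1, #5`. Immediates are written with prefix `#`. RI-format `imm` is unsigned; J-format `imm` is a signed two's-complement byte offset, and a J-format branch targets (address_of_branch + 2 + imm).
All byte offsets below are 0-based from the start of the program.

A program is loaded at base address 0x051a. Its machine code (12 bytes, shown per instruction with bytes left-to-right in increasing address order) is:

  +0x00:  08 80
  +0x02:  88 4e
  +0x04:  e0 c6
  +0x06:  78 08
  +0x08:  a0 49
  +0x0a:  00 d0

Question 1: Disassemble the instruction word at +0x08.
+0x08: a0 49 ⇒ word 0x49a0 (little)
  opcode bits[15:11]=0x9: mov/RR
  [10:7] rd=3 = R3
  [6:3] rs=4 = R4

mov R3, R4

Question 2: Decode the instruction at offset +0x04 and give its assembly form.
[04] e0 c6 → 0xc6e0
  op=0xc6e0>>11=0x18 ⇒ andi (RI)
  rd: (w>>7)&0xf=0xd → R13
  imm: (w>>0)&0x7f=0x60 → #96

andi R13, #96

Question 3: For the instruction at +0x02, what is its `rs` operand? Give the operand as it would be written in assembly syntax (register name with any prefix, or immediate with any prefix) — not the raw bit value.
+0x02: 88 4e ⇒ word 0x4e88 (little)
  opcode bits[15:11]=0x9: mov/RR
  rd: (w>>7)&0xf=0xd → R13
  rs: (w>>3)&0xf=0x1 → R1

R1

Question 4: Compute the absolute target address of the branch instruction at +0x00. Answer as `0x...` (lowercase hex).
+0x00: 08 80 ⇒ word 0x8008 (little)
  opcode bits[15:11]=0x10: jz/J
  imm@[10:0]=0x8 ⇒ #8
  target = base 0x051a + off 0x00 + 2 + imm 8 = 0x0524

0x0524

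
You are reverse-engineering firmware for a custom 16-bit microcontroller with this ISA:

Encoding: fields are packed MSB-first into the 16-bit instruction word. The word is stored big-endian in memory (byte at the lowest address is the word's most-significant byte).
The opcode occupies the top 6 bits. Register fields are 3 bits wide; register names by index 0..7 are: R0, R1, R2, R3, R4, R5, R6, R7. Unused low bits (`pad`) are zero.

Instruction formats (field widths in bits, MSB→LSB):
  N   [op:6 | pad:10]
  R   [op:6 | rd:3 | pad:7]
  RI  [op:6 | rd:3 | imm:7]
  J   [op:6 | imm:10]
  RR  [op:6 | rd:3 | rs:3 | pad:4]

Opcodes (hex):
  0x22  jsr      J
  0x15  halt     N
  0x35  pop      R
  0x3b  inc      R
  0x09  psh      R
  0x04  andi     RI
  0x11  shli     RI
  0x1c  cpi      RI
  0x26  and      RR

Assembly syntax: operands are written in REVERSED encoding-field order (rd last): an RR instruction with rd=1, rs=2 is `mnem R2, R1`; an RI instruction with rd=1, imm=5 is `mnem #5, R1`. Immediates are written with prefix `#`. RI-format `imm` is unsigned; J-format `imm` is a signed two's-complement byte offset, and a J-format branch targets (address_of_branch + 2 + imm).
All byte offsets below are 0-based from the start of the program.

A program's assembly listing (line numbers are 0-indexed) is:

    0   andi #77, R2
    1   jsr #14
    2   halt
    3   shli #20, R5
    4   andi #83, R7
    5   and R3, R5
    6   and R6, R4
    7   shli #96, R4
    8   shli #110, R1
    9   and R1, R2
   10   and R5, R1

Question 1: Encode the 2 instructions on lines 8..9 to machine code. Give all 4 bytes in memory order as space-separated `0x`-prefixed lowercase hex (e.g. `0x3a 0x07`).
0x44 0xee 0x99 0x10

L8: shli op=0x11:6|rd=1:3|imm=110:7 ⇒ 0x44ee ⇒ big 44 ee
L9: and op=0x26:6|rd=2:3|rs=1:3|pad=0:4 ⇒ 0x9910 ⇒ big 99 10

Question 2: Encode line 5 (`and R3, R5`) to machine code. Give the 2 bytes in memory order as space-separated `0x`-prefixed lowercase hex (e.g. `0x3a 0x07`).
0x9a 0xb0

5. and fields op=0x26:6|rd=5:3|rs=3:3|pad=0:4 → word 9ab0h → 9a b0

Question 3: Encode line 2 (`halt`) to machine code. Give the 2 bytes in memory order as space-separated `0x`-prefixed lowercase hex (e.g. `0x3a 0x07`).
0x54 0x00

2. halt fields op=0x15:6|pad=0:10 → word 5400h → 54 00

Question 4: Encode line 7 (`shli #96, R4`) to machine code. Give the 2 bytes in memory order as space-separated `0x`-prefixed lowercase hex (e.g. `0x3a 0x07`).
line 7 (shli): pack op=0x11:6|rd=4:3|imm=96:7 = 0x4660; big→ 46 60

0x46 0x60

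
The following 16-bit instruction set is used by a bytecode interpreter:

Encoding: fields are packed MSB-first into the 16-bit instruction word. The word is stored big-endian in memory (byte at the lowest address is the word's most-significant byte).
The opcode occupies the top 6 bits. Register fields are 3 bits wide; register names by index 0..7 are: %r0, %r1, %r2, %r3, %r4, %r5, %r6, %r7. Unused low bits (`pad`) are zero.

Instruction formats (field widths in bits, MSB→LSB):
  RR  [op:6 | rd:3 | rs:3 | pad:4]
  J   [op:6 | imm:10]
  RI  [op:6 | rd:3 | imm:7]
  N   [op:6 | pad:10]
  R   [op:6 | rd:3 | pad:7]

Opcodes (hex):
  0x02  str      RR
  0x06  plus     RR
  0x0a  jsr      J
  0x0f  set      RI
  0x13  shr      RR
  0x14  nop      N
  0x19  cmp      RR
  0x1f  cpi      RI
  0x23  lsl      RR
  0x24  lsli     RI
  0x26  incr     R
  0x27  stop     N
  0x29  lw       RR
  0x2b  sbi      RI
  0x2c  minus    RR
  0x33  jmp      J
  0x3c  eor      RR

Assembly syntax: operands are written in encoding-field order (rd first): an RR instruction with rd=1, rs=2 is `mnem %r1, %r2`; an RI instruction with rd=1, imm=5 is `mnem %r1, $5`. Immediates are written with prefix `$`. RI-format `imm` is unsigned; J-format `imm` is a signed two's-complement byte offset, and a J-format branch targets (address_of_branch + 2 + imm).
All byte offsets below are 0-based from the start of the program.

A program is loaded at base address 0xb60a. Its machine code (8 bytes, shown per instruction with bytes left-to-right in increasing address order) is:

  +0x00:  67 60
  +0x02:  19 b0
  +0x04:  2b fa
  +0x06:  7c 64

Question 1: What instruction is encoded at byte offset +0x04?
[04] 2b fa → 0x2bfa
  top 6b → 0xa → jsr [J]
  imm: (w>>0)&0x3ff=0x3fa (s10→-6) → $-6

jsr $-6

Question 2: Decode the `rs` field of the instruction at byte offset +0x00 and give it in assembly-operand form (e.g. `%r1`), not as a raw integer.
%r6

@+00  big-endian(67 60) = 0x6760
  opcode bits[15:10]=0x19: cmp/RR
  rd@[9:7]=0x6 ⇒ %r6
  rs@[6:4]=0x6 ⇒ %r6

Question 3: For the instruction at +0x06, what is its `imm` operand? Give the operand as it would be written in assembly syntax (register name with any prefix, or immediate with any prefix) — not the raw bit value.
+0x06: 7c 64 ⇒ word 0x7c64 (big)
  op=0x7c64>>10=0x1f ⇒ cpi (RI)
  rd@[9:7]=0x0 ⇒ %r0
  imm@[6:0]=0x64 ⇒ $100

$100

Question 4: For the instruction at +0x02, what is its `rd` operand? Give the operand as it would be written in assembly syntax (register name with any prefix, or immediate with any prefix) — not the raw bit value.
%r3

+0x02: 19 b0 ⇒ word 0x19b0 (big)
  top 6b → 0x6 → plus [RR]
  rd@[9:7]=0x3 ⇒ %r3
  rs@[6:4]=0x3 ⇒ %r3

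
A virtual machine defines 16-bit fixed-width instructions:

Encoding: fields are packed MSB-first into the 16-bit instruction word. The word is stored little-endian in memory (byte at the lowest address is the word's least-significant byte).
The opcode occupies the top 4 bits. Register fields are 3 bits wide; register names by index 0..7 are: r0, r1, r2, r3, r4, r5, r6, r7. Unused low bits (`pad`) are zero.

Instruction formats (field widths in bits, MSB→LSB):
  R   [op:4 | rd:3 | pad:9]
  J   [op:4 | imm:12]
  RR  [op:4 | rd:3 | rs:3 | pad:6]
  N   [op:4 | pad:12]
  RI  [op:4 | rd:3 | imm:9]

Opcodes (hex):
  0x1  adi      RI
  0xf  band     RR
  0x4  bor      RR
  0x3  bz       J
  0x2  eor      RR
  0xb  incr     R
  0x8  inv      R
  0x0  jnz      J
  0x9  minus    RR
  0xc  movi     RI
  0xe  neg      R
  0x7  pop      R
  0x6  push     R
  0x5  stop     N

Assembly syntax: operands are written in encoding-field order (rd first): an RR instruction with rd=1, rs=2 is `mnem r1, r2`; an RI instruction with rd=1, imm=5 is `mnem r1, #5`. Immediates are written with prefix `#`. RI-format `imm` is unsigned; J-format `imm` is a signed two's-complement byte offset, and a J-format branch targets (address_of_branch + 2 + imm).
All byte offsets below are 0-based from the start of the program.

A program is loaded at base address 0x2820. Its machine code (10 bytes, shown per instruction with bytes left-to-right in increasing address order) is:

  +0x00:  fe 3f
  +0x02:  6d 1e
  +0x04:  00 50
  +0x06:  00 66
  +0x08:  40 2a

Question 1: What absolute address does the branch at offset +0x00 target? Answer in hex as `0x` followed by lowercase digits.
0x2820

off 0x00: read fe 3f as little → 0x3ffe
  top 4b → 0x3 → bz [J]
  [11:0] imm=4094 (s12→-2) = #-2
  target = base 0x2820 + off 0x00 + 2 + imm -2 = 0x2820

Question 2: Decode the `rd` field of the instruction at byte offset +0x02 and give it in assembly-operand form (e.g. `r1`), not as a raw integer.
r7

off 0x02: read 6d 1e as little → 0x1e6d
  op=0x1e6d>>12=0x1 ⇒ adi (RI)
  rd@[11:9]=0x7 ⇒ r7
  imm@[8:0]=0x6d ⇒ #109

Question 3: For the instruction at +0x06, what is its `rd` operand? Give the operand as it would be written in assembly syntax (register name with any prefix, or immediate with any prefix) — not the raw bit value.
r3

@+06  little-endian(00 66) = 0x6600
  op=0x6600>>12=0x6 ⇒ push (R)
  rd: (w>>9)&0x7=0x3 → r3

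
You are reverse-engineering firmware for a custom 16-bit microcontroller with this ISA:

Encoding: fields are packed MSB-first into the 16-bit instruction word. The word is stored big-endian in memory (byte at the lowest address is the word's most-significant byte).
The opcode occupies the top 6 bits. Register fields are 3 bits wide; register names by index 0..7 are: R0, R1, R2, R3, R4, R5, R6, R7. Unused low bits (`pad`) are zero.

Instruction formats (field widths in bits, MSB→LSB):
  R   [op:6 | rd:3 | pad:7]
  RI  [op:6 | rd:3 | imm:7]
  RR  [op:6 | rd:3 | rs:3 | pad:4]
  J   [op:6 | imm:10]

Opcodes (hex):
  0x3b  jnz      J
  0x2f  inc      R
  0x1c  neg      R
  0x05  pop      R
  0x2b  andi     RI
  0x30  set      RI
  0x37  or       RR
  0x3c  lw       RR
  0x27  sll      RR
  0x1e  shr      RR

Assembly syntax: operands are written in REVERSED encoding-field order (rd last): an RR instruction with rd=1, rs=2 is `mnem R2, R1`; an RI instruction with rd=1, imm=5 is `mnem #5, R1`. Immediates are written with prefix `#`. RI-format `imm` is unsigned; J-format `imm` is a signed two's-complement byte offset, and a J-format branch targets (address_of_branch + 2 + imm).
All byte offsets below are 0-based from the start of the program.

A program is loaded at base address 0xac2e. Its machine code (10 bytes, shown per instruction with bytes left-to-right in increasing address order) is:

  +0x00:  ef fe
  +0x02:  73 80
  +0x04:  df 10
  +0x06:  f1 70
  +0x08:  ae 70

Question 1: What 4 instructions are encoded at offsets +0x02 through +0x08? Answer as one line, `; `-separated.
off 0x02: read 73 80 as big → 0x7380
  opcode bits[15:10]=0x1c: neg/R
  rd@[9:7]=0x7 ⇒ R7
off 0x04: read df 10 as big → 0xdf10
  opcode bits[15:10]=0x37: or/RR
  rd@[9:7]=0x6 ⇒ R6
  rs@[6:4]=0x1 ⇒ R1
off 0x06: read f1 70 as big → 0xf170
  opcode bits[15:10]=0x3c: lw/RR
  rd@[9:7]=0x2 ⇒ R2
  rs@[6:4]=0x7 ⇒ R7
off 0x08: read ae 70 as big → 0xae70
  opcode bits[15:10]=0x2b: andi/RI
  rd@[9:7]=0x4 ⇒ R4
  imm@[6:0]=0x70 ⇒ #112

neg R7; or R1, R6; lw R7, R2; andi #112, R4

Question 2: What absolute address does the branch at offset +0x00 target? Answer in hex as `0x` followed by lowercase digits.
0xac2e

[00] ef fe → 0xeffe
  top 6b → 0x3b → jnz [J]
  [9:0] imm=1022 (s10→-2) = #-2
  target = base 0xac2e + off 0x00 + 2 + imm -2 = 0xac2e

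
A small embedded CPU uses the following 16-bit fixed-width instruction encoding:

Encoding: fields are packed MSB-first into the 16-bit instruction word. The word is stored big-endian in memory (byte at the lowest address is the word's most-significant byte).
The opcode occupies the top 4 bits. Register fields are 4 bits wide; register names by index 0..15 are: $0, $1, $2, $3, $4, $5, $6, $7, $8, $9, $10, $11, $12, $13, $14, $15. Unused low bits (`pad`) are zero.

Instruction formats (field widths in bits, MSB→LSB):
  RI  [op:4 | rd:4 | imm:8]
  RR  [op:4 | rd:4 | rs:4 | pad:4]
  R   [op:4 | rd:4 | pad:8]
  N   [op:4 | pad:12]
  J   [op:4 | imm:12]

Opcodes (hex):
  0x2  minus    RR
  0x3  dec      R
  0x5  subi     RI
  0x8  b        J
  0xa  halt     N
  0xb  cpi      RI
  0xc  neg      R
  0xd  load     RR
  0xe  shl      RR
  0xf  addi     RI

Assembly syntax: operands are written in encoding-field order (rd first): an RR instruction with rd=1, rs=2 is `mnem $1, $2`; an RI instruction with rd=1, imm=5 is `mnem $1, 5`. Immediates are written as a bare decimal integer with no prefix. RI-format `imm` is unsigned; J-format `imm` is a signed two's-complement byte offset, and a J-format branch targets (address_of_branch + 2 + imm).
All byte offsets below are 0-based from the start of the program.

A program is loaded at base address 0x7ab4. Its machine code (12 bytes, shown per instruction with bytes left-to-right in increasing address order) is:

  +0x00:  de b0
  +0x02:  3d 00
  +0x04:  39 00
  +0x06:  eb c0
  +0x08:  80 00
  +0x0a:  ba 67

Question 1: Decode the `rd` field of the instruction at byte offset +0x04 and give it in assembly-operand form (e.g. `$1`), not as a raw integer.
@+04  big-endian(39 00) = 0x3900
  opcode bits[15:12]=0x3: dec/R
  rd@[11:8]=0x9 ⇒ $9

$9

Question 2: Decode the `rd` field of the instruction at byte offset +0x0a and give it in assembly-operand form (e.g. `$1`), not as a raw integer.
$10

off 0x0a: read ba 67 as big → 0xba67
  opcode bits[15:12]=0xb: cpi/RI
  [11:8] rd=10 = $10
  [7:0] imm=103 = 103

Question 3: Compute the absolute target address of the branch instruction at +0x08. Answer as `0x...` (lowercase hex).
@+08  big-endian(80 00) = 0x8000
  top 4b → 0x8 → b [J]
  imm@[11:0]=0x0 ⇒ 0
  target = base 0x7ab4 + off 0x08 + 2 + imm 0 = 0x7abe

0x7abe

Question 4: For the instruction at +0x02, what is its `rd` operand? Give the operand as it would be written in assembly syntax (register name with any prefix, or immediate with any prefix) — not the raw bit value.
$13

[02] 3d 00 → 0x3d00
  opcode bits[15:12]=0x3: dec/R
  rd@[11:8]=0xd ⇒ $13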